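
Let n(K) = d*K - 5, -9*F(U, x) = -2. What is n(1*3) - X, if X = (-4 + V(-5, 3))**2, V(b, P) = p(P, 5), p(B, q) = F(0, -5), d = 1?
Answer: -1318/81 ≈ -16.272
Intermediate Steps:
F(U, x) = 2/9 (F(U, x) = -1/9*(-2) = 2/9)
p(B, q) = 2/9
V(b, P) = 2/9
n(K) = -5 + K (n(K) = 1*K - 5 = K - 5 = -5 + K)
X = 1156/81 (X = (-4 + 2/9)**2 = (-34/9)**2 = 1156/81 ≈ 14.272)
n(1*3) - X = (-5 + 1*3) - 1*1156/81 = (-5 + 3) - 1156/81 = -2 - 1156/81 = -1318/81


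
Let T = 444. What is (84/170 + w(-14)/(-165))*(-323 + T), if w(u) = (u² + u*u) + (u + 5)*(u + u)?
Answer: -105182/255 ≈ -412.48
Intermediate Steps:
w(u) = 2*u² + 2*u*(5 + u) (w(u) = (u² + u²) + (5 + u)*(2*u) = 2*u² + 2*u*(5 + u))
(84/170 + w(-14)/(-165))*(-323 + T) = (84/170 + (2*(-14)*(5 + 2*(-14)))/(-165))*(-323 + 444) = (84*(1/170) + (2*(-14)*(5 - 28))*(-1/165))*121 = (42/85 + (2*(-14)*(-23))*(-1/165))*121 = (42/85 + 644*(-1/165))*121 = (42/85 - 644/165)*121 = -9562/2805*121 = -105182/255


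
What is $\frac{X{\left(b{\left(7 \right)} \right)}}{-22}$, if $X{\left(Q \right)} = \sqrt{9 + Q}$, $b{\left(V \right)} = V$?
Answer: $- \frac{2}{11} \approx -0.18182$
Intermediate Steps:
$\frac{X{\left(b{\left(7 \right)} \right)}}{-22} = \frac{\sqrt{9 + 7}}{-22} = \sqrt{16} \left(- \frac{1}{22}\right) = 4 \left(- \frac{1}{22}\right) = - \frac{2}{11}$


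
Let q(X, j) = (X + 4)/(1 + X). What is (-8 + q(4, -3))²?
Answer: 1024/25 ≈ 40.960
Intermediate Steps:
q(X, j) = (4 + X)/(1 + X)
(-8 + q(4, -3))² = (-8 + (4 + 4)/(1 + 4))² = (-8 + 8/5)² = (-32/5)² = 1024/25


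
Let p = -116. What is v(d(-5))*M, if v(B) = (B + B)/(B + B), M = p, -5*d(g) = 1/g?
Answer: -116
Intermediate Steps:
d(g) = -1/(5*g)
M = -116
v(B) = 1 (v(B) = (2*B)/((2*B)) = (2*B)*(1/(2*B)) = 1)
v(d(-5))*M = 1*(-116) = -116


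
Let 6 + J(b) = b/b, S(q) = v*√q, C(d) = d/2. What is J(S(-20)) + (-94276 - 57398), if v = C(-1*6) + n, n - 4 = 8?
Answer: -151679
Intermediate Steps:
C(d) = d/2 (C(d) = d*(½) = d/2)
n = 12 (n = 4 + 8 = 12)
v = 9 (v = (-1*6)/2 + 12 = (½)*(-6) + 12 = -3 + 12 = 9)
S(q) = 9*√q
J(b) = -5 (J(b) = -6 + b/b = -6 + 1 = -5)
J(S(-20)) + (-94276 - 57398) = -5 + (-94276 - 57398) = -5 - 151674 = -151679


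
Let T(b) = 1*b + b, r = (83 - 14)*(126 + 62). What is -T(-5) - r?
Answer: -12962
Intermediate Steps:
r = 12972 (r = 69*188 = 12972)
T(b) = 2*b (T(b) = b + b = 2*b)
-T(-5) - r = -2*(-5) - 1*12972 = -1*(-10) - 12972 = 10 - 12972 = -12962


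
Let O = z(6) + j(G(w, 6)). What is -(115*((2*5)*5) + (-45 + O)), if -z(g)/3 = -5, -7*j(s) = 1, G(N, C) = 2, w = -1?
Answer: -40039/7 ≈ -5719.9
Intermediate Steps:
j(s) = -1/7 (j(s) = -1/7*1 = -1/7)
z(g) = 15 (z(g) = -3*(-5) = 15)
O = 104/7 (O = 15 - 1/7 = 104/7 ≈ 14.857)
-(115*((2*5)*5) + (-45 + O)) = -(115*((2*5)*5) + (-45 + 104/7)) = -(115*(10*5) - 211/7) = -(115*50 - 211/7) = -(5750 - 211/7) = -1*40039/7 = -40039/7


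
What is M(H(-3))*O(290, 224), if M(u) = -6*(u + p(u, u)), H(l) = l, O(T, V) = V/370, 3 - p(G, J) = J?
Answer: -2016/185 ≈ -10.897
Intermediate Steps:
p(G, J) = 3 - J
O(T, V) = V/370 (O(T, V) = V*(1/370) = V/370)
M(u) = -18 (M(u) = -6*(u + (3 - u)) = -6*3 = -18)
M(H(-3))*O(290, 224) = -9*224/185 = -18*112/185 = -2016/185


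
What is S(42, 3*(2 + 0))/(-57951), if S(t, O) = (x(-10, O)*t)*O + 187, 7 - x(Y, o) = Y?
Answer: -4471/57951 ≈ -0.077151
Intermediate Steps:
x(Y, o) = 7 - Y
S(t, O) = 187 + 17*O*t (S(t, O) = ((7 - 1*(-10))*t)*O + 187 = ((7 + 10)*t)*O + 187 = (17*t)*O + 187 = 17*O*t + 187 = 187 + 17*O*t)
S(42, 3*(2 + 0))/(-57951) = (187 + 17*(3*(2 + 0))*42)/(-57951) = (187 + 17*(3*2)*42)*(-1/57951) = (187 + 17*6*42)*(-1/57951) = (187 + 4284)*(-1/57951) = 4471*(-1/57951) = -4471/57951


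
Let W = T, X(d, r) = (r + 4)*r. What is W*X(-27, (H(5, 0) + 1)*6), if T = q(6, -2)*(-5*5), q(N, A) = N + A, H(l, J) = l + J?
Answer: -144000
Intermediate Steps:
H(l, J) = J + l
q(N, A) = A + N
T = -100 (T = (-2 + 6)*(-5*5) = 4*(-25) = -100)
X(d, r) = r*(4 + r) (X(d, r) = (4 + r)*r = r*(4 + r))
W = -100
W*X(-27, (H(5, 0) + 1)*6) = -100*((0 + 5) + 1)*6*(4 + ((0 + 5) + 1)*6) = -100*(5 + 1)*6*(4 + (5 + 1)*6) = -100*6*6*(4 + 6*6) = -3600*(4 + 36) = -3600*40 = -100*1440 = -144000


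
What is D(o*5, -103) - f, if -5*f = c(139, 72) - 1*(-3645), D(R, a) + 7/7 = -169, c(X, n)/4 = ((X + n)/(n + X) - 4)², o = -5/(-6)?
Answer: 2831/5 ≈ 566.20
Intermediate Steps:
o = ⅚ (o = -5*(-⅙) = ⅚ ≈ 0.83333)
c(X, n) = 36 (c(X, n) = 4*((X + n)/(n + X) - 4)² = 4*((X + n)/(X + n) - 4)² = 4*(1 - 4)² = 4*(-3)² = 4*9 = 36)
D(R, a) = -170 (D(R, a) = -1 - 169 = -170)
f = -3681/5 (f = -(36 - 1*(-3645))/5 = -(36 + 3645)/5 = -⅕*3681 = -3681/5 ≈ -736.20)
D(o*5, -103) - f = -170 - 1*(-3681/5) = -170 + 3681/5 = 2831/5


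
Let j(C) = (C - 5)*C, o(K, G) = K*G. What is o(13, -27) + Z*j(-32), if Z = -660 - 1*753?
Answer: -1673343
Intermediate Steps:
o(K, G) = G*K
j(C) = C*(-5 + C) (j(C) = (-5 + C)*C = C*(-5 + C))
Z = -1413 (Z = -660 - 753 = -1413)
o(13, -27) + Z*j(-32) = -27*13 - (-45216)*(-5 - 32) = -351 - (-45216)*(-37) = -351 - 1413*1184 = -351 - 1672992 = -1673343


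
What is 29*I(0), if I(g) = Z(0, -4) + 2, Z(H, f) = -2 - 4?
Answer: -116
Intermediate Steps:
Z(H, f) = -6
I(g) = -4 (I(g) = -6 + 2 = -4)
29*I(0) = 29*(-4) = -116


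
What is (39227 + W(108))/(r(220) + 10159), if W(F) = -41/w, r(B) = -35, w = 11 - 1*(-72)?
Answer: 813950/210073 ≈ 3.8746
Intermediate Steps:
w = 83 (w = 11 + 72 = 83)
W(F) = -41/83
(39227 + W(108))/(r(220) + 10159) = (39227 - 41/83)/(-35 + 10159) = (3255800/83)/10124 = (3255800/83)*(1/10124) = 813950/210073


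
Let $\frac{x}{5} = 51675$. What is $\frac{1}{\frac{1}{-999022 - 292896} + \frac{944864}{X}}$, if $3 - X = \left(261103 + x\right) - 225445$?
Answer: $- \frac{189931324770}{610343551591} \approx -0.31119$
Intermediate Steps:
$x = 258375$ ($x = 5 \cdot 51675 = 258375$)
$X = -294030$ ($X = 3 - \left(\left(261103 + 258375\right) - 225445\right) = 3 - \left(519478 - 225445\right) = 3 - 294033 = -294030$)
$\frac{1}{\frac{1}{-999022 - 292896} + \frac{944864}{X}} = \frac{1}{\frac{1}{-999022 - 292896} + \frac{944864}{-294030}} = \frac{1}{\frac{1}{-1291918} + 944864 \left(- \frac{1}{294030}\right)} = \frac{1}{- \frac{1}{1291918} - \frac{472432}{147015}} = \frac{1}{- \frac{610343551591}{189931324770}} = - \frac{189931324770}{610343551591}$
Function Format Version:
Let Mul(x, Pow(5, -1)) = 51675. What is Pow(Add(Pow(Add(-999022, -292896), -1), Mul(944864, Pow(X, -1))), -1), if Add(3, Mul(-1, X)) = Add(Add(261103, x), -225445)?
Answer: Rational(-189931324770, 610343551591) ≈ -0.31119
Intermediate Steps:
x = 258375 (x = Mul(5, 51675) = 258375)
X = -294030 (X = Add(3, Mul(-1, Add(Add(261103, 258375), -225445))) = Add(3, Mul(-1, Add(519478, -225445))) = Add(3, Mul(-1, 294033)) = Add(3, -294033) = -294030)
Pow(Add(Pow(Add(-999022, -292896), -1), Mul(944864, Pow(X, -1))), -1) = Pow(Add(Pow(Add(-999022, -292896), -1), Mul(944864, Pow(-294030, -1))), -1) = Pow(Add(Pow(-1291918, -1), Mul(944864, Rational(-1, 294030))), -1) = Pow(Add(Rational(-1, 1291918), Rational(-472432, 147015)), -1) = Pow(Rational(-610343551591, 189931324770), -1) = Rational(-189931324770, 610343551591)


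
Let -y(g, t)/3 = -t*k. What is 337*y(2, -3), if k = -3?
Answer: 9099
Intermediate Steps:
y(g, t) = -9*t (y(g, t) = -(-3)*t*(-3) = -(-3)*(-3*t) = -9*t)
337*y(2, -3) = 337*(-9*(-3)) = 337*27 = 9099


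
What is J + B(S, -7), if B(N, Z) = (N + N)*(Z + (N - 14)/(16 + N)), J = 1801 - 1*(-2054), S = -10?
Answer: 4075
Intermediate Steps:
J = 3855 (J = 1801 + 2054 = 3855)
B(N, Z) = 2*N*(Z + (-14 + N)/(16 + N)) (B(N, Z) = (2*N)*(Z + (-14 + N)/(16 + N)) = 2*N*(Z + (-14 + N)/(16 + N)))
J + B(S, -7) = 3855 + 2*(-10)*(-14 - 10 + 16*(-7) - 10*(-7))/(16 - 10) = 3855 + 2*(-10)*(-14 - 10 - 112 + 70)/6 = 3855 + 2*(-10)*(⅙)*(-66) = 3855 + 220 = 4075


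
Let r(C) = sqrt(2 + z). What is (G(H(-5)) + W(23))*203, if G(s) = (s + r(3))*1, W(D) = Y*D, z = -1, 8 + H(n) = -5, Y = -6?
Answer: -30450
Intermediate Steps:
H(n) = -13 (H(n) = -8 - 5 = -13)
W(D) = -6*D
r(C) = 1 (r(C) = sqrt(2 - 1) = sqrt(1) = 1)
G(s) = 1 + s (G(s) = (s + 1)*1 = (1 + s)*1 = 1 + s)
(G(H(-5)) + W(23))*203 = ((1 - 13) - 6*23)*203 = (-12 - 138)*203 = -150*203 = -30450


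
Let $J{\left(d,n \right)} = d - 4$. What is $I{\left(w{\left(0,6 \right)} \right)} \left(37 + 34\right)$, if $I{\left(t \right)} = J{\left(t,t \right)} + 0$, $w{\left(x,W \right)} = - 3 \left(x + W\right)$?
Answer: $-1562$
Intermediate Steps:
$J{\left(d,n \right)} = -4 + d$
$w{\left(x,W \right)} = - 3 W - 3 x$ ($w{\left(x,W \right)} = - 3 \left(W + x\right) = - 3 W - 3 x$)
$I{\left(t \right)} = -4 + t$ ($I{\left(t \right)} = \left(-4 + t\right) + 0 = -4 + t$)
$I{\left(w{\left(0,6 \right)} \right)} \left(37 + 34\right) = \left(-4 - 18\right) \left(37 + 34\right) = \left(-4 + \left(-18 + 0\right)\right) 71 = \left(-4 - 18\right) 71 = \left(-22\right) 71 = -1562$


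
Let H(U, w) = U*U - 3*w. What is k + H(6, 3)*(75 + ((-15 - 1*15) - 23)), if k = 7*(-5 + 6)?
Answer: 601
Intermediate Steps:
H(U, w) = U**2 - 3*w
k = 7 (k = 7*1 = 7)
k + H(6, 3)*(75 + ((-15 - 1*15) - 23)) = 7 + (6**2 - 3*3)*(75 + ((-15 - 1*15) - 23)) = 7 + (36 - 9)*(75 + ((-15 - 15) - 23)) = 7 + 27*(75 + (-30 - 23)) = 7 + 27*(75 - 53) = 7 + 27*22 = 7 + 594 = 601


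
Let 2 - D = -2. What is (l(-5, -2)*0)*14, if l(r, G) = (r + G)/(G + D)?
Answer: 0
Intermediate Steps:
D = 4 (D = 2 - 1*(-2) = 2 + 2 = 4)
l(r, G) = (G + r)/(4 + G) (l(r, G) = (r + G)/(G + 4) = (G + r)/(4 + G))
(l(-5, -2)*0)*14 = (((-2 - 5)/(4 - 2))*0)*14 = ((-7/2)*0)*14 = (((½)*(-7))*0)*14 = -7/2*0*14 = 0*14 = 0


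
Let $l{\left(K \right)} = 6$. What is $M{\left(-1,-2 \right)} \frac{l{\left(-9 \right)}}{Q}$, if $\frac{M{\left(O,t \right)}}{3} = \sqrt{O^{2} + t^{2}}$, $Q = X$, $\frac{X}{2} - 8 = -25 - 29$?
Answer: $- \frac{9 \sqrt{5}}{46} \approx -0.43749$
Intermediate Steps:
$X = -92$ ($X = 16 + 2 \left(-25 - 29\right) = 16 + 2 \left(-54\right) = 16 - 108 = -92$)
$Q = -92$
$M{\left(O,t \right)} = 3 \sqrt{O^{2} + t^{2}}$
$M{\left(-1,-2 \right)} \frac{l{\left(-9 \right)}}{Q} = 3 \sqrt{\left(-1\right)^{2} + \left(-2\right)^{2}} \frac{6}{-92} = 3 \sqrt{1 + 4} \cdot 6 \left(- \frac{1}{92}\right) = 3 \sqrt{5} \left(- \frac{3}{46}\right) = - \frac{9 \sqrt{5}}{46}$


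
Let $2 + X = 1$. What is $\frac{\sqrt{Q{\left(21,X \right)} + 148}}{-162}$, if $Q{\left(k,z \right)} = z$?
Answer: $- \frac{7 \sqrt{3}}{162} \approx -0.074842$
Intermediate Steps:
$X = -1$ ($X = -2 + 1 = -1$)
$\frac{\sqrt{Q{\left(21,X \right)} + 148}}{-162} = \frac{\sqrt{-1 + 148}}{-162} = \sqrt{147} \left(- \frac{1}{162}\right) = 7 \sqrt{3} \left(- \frac{1}{162}\right) = - \frac{7 \sqrt{3}}{162}$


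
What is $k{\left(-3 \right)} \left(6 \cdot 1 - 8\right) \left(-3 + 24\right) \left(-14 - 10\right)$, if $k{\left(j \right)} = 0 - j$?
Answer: $3024$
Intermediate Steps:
$k{\left(j \right)} = - j$
$k{\left(-3 \right)} \left(6 \cdot 1 - 8\right) \left(-3 + 24\right) \left(-14 - 10\right) = \left(-1\right) \left(-3\right) \left(6 \cdot 1 - 8\right) \left(-3 + 24\right) \left(-14 - 10\right) = 3 \left(6 - 8\right) 21 \left(-24\right) = 3 \left(\left(-2\right) 21\right) \left(-24\right) = 3 \left(-42\right) \left(-24\right) = \left(-126\right) \left(-24\right) = 3024$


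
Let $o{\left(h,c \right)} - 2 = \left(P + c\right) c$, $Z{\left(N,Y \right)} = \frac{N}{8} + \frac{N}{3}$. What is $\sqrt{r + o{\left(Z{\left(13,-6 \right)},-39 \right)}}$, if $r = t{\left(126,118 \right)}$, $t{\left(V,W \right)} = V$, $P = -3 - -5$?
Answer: $\sqrt{1571} \approx 39.636$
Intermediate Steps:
$P = 2$ ($P = -3 + 5 = 2$)
$Z{\left(N,Y \right)} = \frac{11 N}{24}$ ($Z{\left(N,Y \right)} = N \frac{1}{8} + N \frac{1}{3} = \frac{N}{8} + \frac{N}{3} = \frac{11 N}{24}$)
$r = 126$
$o{\left(h,c \right)} = 2 + c \left(2 + c\right)$ ($o{\left(h,c \right)} = 2 + \left(2 + c\right) c = 2 + c \left(2 + c\right)$)
$\sqrt{r + o{\left(Z{\left(13,-6 \right)},-39 \right)}} = \sqrt{126 + \left(2 + \left(-39\right)^{2} + 2 \left(-39\right)\right)} = \sqrt{126 + \left(2 + 1521 - 78\right)} = \sqrt{126 + 1445} = \sqrt{1571}$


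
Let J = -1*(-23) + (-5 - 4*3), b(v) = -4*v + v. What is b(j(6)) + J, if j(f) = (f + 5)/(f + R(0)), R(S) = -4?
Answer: -21/2 ≈ -10.500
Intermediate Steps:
j(f) = (5 + f)/(-4 + f) (j(f) = (f + 5)/(f - 4) = (5 + f)/(-4 + f))
b(v) = -3*v
J = 6 (J = 23 + (-5 - 12) = 23 - 17 = 6)
b(j(6)) + J = -3*(5 + 6)/(-4 + 6) + 6 = -3*11/2 + 6 = -33/2 + 6 = -21/2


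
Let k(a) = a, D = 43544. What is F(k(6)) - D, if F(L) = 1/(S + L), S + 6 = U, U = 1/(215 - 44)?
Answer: -43373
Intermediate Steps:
U = 1/171 ≈ 0.0058480
S = -1025/171 (S = -6 + 1/171 = -1025/171 ≈ -5.9941)
F(L) = 1/(-1025/171 + L)
F(k(6)) - D = 171/(-1025 + 171*6) - 1*43544 = 171/(-1025 + 1026) - 43544 = 171/1 - 43544 = 171*1 - 43544 = 171 - 43544 = -43373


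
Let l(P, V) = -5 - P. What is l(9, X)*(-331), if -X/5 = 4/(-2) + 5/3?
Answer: 4634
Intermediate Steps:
X = 5/3 (X = -5*(4/(-2) + 5/3) = -5*(4*(-½) + 5*(⅓)) = -5*(-2 + 5/3) = -5*(-⅓) = 5/3 ≈ 1.6667)
l(9, X)*(-331) = (-5 - 1*9)*(-331) = (-5 - 9)*(-331) = -14*(-331) = 4634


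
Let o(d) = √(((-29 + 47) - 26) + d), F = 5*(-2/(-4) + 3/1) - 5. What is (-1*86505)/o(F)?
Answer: -28835*√2 ≈ -40779.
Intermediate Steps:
F = 25/2 (F = 5*(-2*(-¼) + 3*1) - 5 = 5*(½ + 3) - 5 = 5*(7/2) - 5 = 35/2 - 5 = 25/2 ≈ 12.500)
o(d) = √(-8 + d) (o(d) = √((18 - 26) + d) = √(-8 + d))
(-1*86505)/o(F) = (-1*86505)/(√(-8 + 25/2)) = -86505*√2/3 = -28835*√2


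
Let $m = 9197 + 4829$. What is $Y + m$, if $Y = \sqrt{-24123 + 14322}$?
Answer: $14026 + 99 i \approx 14026.0 + 99.0 i$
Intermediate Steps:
$m = 14026$
$Y = 99 i$ ($Y = \sqrt{-9801} = 99 i \approx 99.0 i$)
$Y + m = 99 i + 14026 = 14026 + 99 i$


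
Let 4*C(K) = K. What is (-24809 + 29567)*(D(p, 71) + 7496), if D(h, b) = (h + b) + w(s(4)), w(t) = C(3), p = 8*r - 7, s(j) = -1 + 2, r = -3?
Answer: 71719713/2 ≈ 3.5860e+7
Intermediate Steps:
s(j) = 1
p = -31 (p = 8*(-3) - 7 = -24 - 7 = -31)
C(K) = K/4
w(t) = 3/4 (w(t) = (1/4)*3 = 3/4)
D(h, b) = 3/4 + b + h (D(h, b) = (h + b) + 3/4 = (b + h) + 3/4 = 3/4 + b + h)
(-24809 + 29567)*(D(p, 71) + 7496) = (-24809 + 29567)*((3/4 + 71 - 31) + 7496) = 4758*(163/4 + 7496) = 4758*(30147/4) = 71719713/2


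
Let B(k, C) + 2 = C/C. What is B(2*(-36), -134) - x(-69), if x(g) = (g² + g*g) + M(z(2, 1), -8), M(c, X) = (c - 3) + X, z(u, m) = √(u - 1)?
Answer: -9513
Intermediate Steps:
z(u, m) = √(-1 + u)
M(c, X) = -3 + X + c (M(c, X) = (-3 + c) + X = -3 + X + c)
x(g) = -10 + 2*g² (x(g) = (g² + g*g) + (-3 - 8 + √(-1 + 2)) = (g² + g²) + (-3 - 8 + √1) = 2*g² + (-3 - 8 + 1) = 2*g² - 10 = -10 + 2*g²)
B(k, C) = -1 (B(k, C) = -2 + C/C = -2 + 1 = -1)
B(2*(-36), -134) - x(-69) = -1 - (-10 + 2*(-69)²) = -1 - (-10 + 2*4761) = -1 - (-10 + 9522) = -1 - 1*9512 = -1 - 9512 = -9513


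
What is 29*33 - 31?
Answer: 926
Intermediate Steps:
29*33 - 31 = 957 - 31 = 926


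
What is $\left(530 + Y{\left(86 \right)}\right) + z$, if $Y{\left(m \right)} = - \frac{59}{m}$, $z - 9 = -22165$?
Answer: $- \frac{1859895}{86} \approx -21627.0$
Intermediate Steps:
$z = -22156$ ($z = 9 - 22165 = -22156$)
$\left(530 + Y{\left(86 \right)}\right) + z = \left(530 - \frac{59}{86}\right) - 22156 = \frac{45521}{86} - 22156 = - \frac{1859895}{86}$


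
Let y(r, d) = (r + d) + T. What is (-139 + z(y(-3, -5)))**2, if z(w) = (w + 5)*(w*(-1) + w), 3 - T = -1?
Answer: 19321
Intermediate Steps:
T = 4 (T = 3 - 1*(-1) = 3 + 1 = 4)
y(r, d) = 4 + d + r (y(r, d) = (r + d) + 4 = (d + r) + 4 = 4 + d + r)
z(w) = 0 (z(w) = (5 + w)*(-w + w) = (5 + w)*0 = 0)
(-139 + z(y(-3, -5)))**2 = (-139 + 0)**2 = (-139)**2 = 19321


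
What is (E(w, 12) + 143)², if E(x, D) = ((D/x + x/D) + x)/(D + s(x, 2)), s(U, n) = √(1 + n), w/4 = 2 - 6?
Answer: 19096507057/954288 + 2164141*√3/59643 ≈ 20074.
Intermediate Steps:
w = -16 (w = 4*(2 - 6) = 4*(-4) = -16)
E(x, D) = (x + D/x + x/D)/(D + √3) (E(x, D) = ((D/x + x/D) + x)/(D + √(1 + 2)) = (x + D/x + x/D)/(D + √3))
(E(w, 12) + 143)² = ((12² + (-16)² + 12*(-16)²)/(12*(-16)*(12 + √3)) + 143)² = ((1/12)*(-1/16)*(144 + 256 + 12*256)/(12 + √3) + 143)² = ((1/12)*(-1/16)*(144 + 256 + 3072)/(12 + √3) + 143)² = ((1/12)*(-1/16)*3472/(12 + √3) + 143)² = (-217/(12*(12 + √3)) + 143)² = (143 - 217/(12*(12 + √3)))²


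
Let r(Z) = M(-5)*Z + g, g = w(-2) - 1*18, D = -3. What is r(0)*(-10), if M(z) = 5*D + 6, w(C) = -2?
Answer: 200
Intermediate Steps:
g = -20 (g = -2 - 1*18 = -2 - 18 = -20)
M(z) = -9 (M(z) = 5*(-3) + 6 = -15 + 6 = -9)
r(Z) = -20 - 9*Z (r(Z) = -9*Z - 20 = -20 - 9*Z)
r(0)*(-10) = (-20 - 9*0)*(-10) = (-20 + 0)*(-10) = -20*(-10) = 200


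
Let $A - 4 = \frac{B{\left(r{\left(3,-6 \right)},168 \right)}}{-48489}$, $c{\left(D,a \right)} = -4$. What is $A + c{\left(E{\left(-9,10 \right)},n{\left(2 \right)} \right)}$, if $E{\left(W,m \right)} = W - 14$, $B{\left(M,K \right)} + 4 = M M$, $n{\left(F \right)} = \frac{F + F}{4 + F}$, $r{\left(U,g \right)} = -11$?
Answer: $- \frac{39}{16163} \approx -0.0024129$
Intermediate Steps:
$n{\left(F \right)} = \frac{2 F}{4 + F}$
$B{\left(M,K \right)} = -4 + M^{2}$ ($B{\left(M,K \right)} = -4 + M M = -4 + M^{2}$)
$E{\left(W,m \right)} = -14 + W$
$A = \frac{64613}{16163}$ ($A = 4 + \frac{-4 + \left(-11\right)^{2}}{-48489} = 4 + \left(-4 + 121\right) \left(- \frac{1}{48489}\right) = 4 + 117 \left(- \frac{1}{48489}\right) = 4 - \frac{39}{16163} = \frac{64613}{16163} \approx 3.9976$)
$A + c{\left(E{\left(-9,10 \right)},n{\left(2 \right)} \right)} = \frac{64613}{16163} - 4 = - \frac{39}{16163}$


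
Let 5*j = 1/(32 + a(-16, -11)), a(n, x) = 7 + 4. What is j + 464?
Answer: 99761/215 ≈ 464.00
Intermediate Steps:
a(n, x) = 11
j = 1/215 (j = 1/(5*(32 + 11)) = (⅕)/43 = (⅕)*(1/43) = 1/215 ≈ 0.0046512)
j + 464 = 1/215 + 464 = 99761/215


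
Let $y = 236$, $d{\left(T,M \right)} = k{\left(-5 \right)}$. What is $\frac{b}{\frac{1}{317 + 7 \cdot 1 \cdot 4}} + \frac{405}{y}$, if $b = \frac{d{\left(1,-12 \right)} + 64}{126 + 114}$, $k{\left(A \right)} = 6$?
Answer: $\frac{48305}{472} \approx 102.34$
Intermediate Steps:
$d{\left(T,M \right)} = 6$
$b = \frac{7}{24}$ ($b = \frac{6 + 64}{126 + 114} = \frac{70}{240} = 70 \cdot \frac{1}{240} = \frac{7}{24} \approx 0.29167$)
$\frac{b}{\frac{1}{317 + 7 \cdot 1 \cdot 4}} + \frac{405}{y} = \frac{7}{24 \frac{1}{317 + 7 \cdot 1 \cdot 4}} + \frac{405}{236} = \frac{7}{24 \frac{1}{317 + 7 \cdot 4}} + 405 \cdot \frac{1}{236} = \frac{7}{24 \frac{1}{317 + 28}} + \frac{405}{236} = \frac{7}{24 \cdot \frac{1}{345}} + \frac{405}{236} = \frac{7 \frac{1}{\frac{1}{345}}}{24} + \frac{405}{236} = \frac{7}{24} \cdot 345 + \frac{405}{236} = \frac{805}{8} + \frac{405}{236} = \frac{48305}{472}$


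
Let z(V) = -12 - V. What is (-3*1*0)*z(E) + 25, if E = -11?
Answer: 25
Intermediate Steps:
(-3*1*0)*z(E) + 25 = (-3*1*0)*(-12 - 1*(-11)) + 25 = (-3*0)*(-12 + 11) + 25 = 0*(-1) + 25 = 0 + 25 = 25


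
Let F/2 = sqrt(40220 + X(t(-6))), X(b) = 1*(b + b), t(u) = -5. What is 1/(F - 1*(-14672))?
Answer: 1834/26888343 - sqrt(40210)/107553372 ≈ 6.6344e-5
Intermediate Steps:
X(b) = 2*b (X(b) = 1*(2*b) = 2*b)
F = 2*sqrt(40210) (F = 2*sqrt(40220 + 2*(-5)) = 2*sqrt(40220 - 10) = 2*sqrt(40210) ≈ 401.05)
1/(F - 1*(-14672)) = 1/(2*sqrt(40210) - 1*(-14672)) = 1/(2*sqrt(40210) + 14672) = 1/(14672 + 2*sqrt(40210))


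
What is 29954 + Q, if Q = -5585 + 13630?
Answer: 37999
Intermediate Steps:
Q = 8045
29954 + Q = 29954 + 8045 = 37999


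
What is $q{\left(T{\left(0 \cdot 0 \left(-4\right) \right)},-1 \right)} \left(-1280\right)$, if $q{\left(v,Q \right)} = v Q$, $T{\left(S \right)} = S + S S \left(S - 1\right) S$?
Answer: $0$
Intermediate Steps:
$T{\left(S \right)} = S + S^{3} \left(-1 + S\right)$ ($T{\left(S \right)} = S + S^{2} \left(S - 1\right) S = S + S^{2} \left(-1 + S\right) S = S + S^{2} S \left(-1 + S\right) = S + S^{3} \left(-1 + S\right)$)
$q{\left(v,Q \right)} = Q v$
$q{\left(T{\left(0 \cdot 0 \left(-4\right) \right)},-1 \right)} \left(-1280\right) = - (0 \cdot 0 \left(-4\right) + \left(0 \cdot 0 \left(-4\right)\right)^{4} - \left(0 \cdot 0 \left(-4\right)\right)^{3}) \left(-1280\right) = - (0 \left(-4\right) + \left(0 \left(-4\right)\right)^{4} - \left(0 \left(-4\right)\right)^{3}) \left(-1280\right) = - (0 + 0^{4} - 0^{3}) \left(-1280\right) = - (0 + 0 - 0) \left(-1280\right) = - (0 + 0 + 0) \left(-1280\right) = \left(-1\right) 0 \left(-1280\right) = 0 \left(-1280\right) = 0$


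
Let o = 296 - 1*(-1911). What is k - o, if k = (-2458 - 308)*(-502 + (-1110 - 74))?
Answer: 4661269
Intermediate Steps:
o = 2207 (o = 296 + 1911 = 2207)
k = 4663476 (k = -2766*(-502 - 1184) = -2766*(-1686) = 4663476)
k - o = 4663476 - 1*2207 = 4663476 - 2207 = 4661269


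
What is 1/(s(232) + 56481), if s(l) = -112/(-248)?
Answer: 31/1750925 ≈ 1.7705e-5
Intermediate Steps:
s(l) = 14/31 (s(l) = -112*(-1/248) = 14/31)
1/(s(232) + 56481) = 1/(14/31 + 56481) = 1/(1750925/31) = 31/1750925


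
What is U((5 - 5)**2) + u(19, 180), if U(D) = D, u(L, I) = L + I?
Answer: 199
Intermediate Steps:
u(L, I) = I + L
U((5 - 5)**2) + u(19, 180) = (5 - 5)**2 + (180 + 19) = 0**2 + 199 = 0 + 199 = 199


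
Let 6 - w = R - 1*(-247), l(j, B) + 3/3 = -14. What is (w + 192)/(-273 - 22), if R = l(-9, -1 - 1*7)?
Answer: 34/295 ≈ 0.11525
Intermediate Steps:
l(j, B) = -15 (l(j, B) = -1 - 14 = -15)
R = -15
w = -226 (w = 6 - (-15 - 1*(-247)) = 6 - (-15 + 247) = 6 - 1*232 = 6 - 232 = -226)
(w + 192)/(-273 - 22) = (-226 + 192)/(-273 - 22) = -34/(-295) = -34*(-1/295) = 34/295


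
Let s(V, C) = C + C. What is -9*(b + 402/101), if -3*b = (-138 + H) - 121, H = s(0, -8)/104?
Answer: -1067841/1313 ≈ -813.28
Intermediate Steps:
s(V, C) = 2*C
H = -2/13 (H = (2*(-8))/104 = -16*1/104 = -2/13 ≈ -0.15385)
b = 1123/13 (b = -((-138 - 2/13) - 121)/3 = -(-1796/13 - 121)/3 = -⅓*(-3369/13) = 1123/13 ≈ 86.385)
-9*(b + 402/101) = -9*(1123/13 + 402/101) = -9*118649/1313 = -1067841/1313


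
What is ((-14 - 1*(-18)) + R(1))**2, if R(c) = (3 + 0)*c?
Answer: 49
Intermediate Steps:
R(c) = 3*c
((-14 - 1*(-18)) + R(1))**2 = ((-14 - 1*(-18)) + 3*1)**2 = ((-14 + 18) + 3)**2 = (4 + 3)**2 = 7**2 = 49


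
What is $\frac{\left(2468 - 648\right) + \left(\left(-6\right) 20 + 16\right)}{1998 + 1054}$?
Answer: $\frac{429}{763} \approx 0.56225$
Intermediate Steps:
$\frac{\left(2468 - 648\right) + \left(\left(-6\right) 20 + 16\right)}{1998 + 1054} = \frac{1820 + \left(-120 + 16\right)}{3052} = \left(1820 - 104\right) \frac{1}{3052} = 1716 \cdot \frac{1}{3052} = \frac{429}{763}$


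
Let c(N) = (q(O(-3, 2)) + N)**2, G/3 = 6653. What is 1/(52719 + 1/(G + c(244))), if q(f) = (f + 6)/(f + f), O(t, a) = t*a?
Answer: 79495/4190896906 ≈ 1.8968e-5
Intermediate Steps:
G = 19959 (G = 3*6653 = 19959)
O(t, a) = a*t
q(f) = (6 + f)/(2*f) (q(f) = (6 + f)/((2*f)) = (6 + f)*(1/(2*f)) = (6 + f)/(2*f))
c(N) = N**2 (c(N) = ((6 + 2*(-3))/(2*((2*(-3)))) + N)**2 = ((1/2)*(6 - 6)/(-6) + N)**2 = ((1/2)*(-1/6)*0 + N)**2 = (0 + N)**2 = N**2)
1/(52719 + 1/(G + c(244))) = 1/(52719 + 1/(19959 + 244**2)) = 1/(52719 + 1/(19959 + 59536)) = 1/(52719 + 1/79495) = 1/(4190896906/79495) = 79495/4190896906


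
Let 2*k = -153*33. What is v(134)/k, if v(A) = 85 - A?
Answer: 98/5049 ≈ 0.019410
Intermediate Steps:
k = -5049/2 (k = (-153*33)/2 = (½)*(-5049) = -5049/2 ≈ -2524.5)
v(134)/k = (85 - 1*134)/(-5049/2) = (85 - 134)*(-2/5049) = -49*(-2/5049) = 98/5049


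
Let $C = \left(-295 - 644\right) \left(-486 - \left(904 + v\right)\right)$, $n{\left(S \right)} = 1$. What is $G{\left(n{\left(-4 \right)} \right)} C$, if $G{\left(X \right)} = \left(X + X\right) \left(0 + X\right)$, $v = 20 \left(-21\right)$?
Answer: $1821660$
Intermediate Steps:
$v = -420$
$G{\left(X \right)} = 2 X^{2}$ ($G{\left(X \right)} = 2 X X = 2 X^{2}$)
$C = 910830$ ($C = \left(-295 - 644\right) \left(-486 - 484\right) = - 939 \left(-486 + \left(-904 + 420\right)\right) = - 939 \left(-486 - 484\right) = \left(-939\right) \left(-970\right) = 910830$)
$G{\left(n{\left(-4 \right)} \right)} C = 2 \cdot 1^{2} \cdot 910830 = 2 \cdot 1 \cdot 910830 = 2 \cdot 910830 = 1821660$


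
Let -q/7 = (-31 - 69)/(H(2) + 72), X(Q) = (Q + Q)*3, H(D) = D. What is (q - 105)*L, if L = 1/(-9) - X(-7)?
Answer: -1332695/333 ≈ -4002.1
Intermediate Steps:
X(Q) = 6*Q (X(Q) = (2*Q)*3 = 6*Q)
q = 350/37 (q = -7*(-31 - 69)/(2 + 72) = -(-700)/74 = -7*(-50/37) = 350/37 ≈ 9.4595)
L = 377/9 (L = 1/(-9) - 6*(-7) = -1/9 - 1*(-42) = -1/9 + 42 = 377/9 ≈ 41.889)
(q - 105)*L = (350/37 - 105)*(377/9) = -3535/37*377/9 = -1332695/333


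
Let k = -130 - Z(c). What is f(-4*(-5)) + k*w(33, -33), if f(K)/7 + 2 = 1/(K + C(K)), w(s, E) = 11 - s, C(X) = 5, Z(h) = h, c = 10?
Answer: 76657/25 ≈ 3066.3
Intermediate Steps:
k = -140 (k = -130 - 1*10 = -130 - 10 = -140)
f(K) = -14 + 7/(5 + K) (f(K) = -14 + 7/(K + 5) = -14 + 7/(5 + K))
f(-4*(-5)) + k*w(33, -33) = 7*(-9 - (-8)*(-5))/(5 - 4*(-5)) - 140*(11 - 1*33) = 7*(-9 - 2*20)/(5 + 20) - 140*(11 - 33) = 7*(-9 - 40)/25 - 140*(-22) = 7*(1/25)*(-49) + 3080 = -343/25 + 3080 = 76657/25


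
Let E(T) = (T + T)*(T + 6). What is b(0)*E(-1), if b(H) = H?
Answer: 0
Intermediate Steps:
E(T) = 2*T*(6 + T) (E(T) = (2*T)*(6 + T) = 2*T*(6 + T))
b(0)*E(-1) = 0*(2*(-1)*(6 - 1)) = 0*(2*(-1)*5) = 0*(-10) = 0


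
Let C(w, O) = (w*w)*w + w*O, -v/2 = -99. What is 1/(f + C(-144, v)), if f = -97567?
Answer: -1/3112063 ≈ -3.2133e-7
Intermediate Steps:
v = 198 (v = -2*(-99) = 198)
C(w, O) = w³ + O*w (C(w, O) = w²*w + O*w = w³ + O*w)
1/(f + C(-144, v)) = 1/(-97567 - 144*(198 + (-144)²)) = 1/(-97567 - 144*(198 + 20736)) = 1/(-97567 - 144*20934) = 1/(-97567 - 3014496) = 1/(-3112063) = -1/3112063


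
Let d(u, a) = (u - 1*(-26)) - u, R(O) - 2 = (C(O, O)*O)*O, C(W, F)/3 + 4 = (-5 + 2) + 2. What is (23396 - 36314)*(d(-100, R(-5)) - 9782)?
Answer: 126028008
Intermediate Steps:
C(W, F) = -15 (C(W, F) = -12 + 3*((-5 + 2) + 2) = -12 + 3*(-3 + 2) = -12 + 3*(-1) = -12 - 3 = -15)
R(O) = 2 - 15*O² (R(O) = 2 + (-15*O)*O = 2 - 15*O²)
d(u, a) = 26 (d(u, a) = (u + 26) - u = (26 + u) - u = 26)
(23396 - 36314)*(d(-100, R(-5)) - 9782) = (23396 - 36314)*(26 - 9782) = -12918*(-9756) = 126028008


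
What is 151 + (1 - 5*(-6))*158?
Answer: 5049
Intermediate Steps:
151 + (1 - 5*(-6))*158 = 151 + (1 + 30)*158 = 151 + 31*158 = 151 + 4898 = 5049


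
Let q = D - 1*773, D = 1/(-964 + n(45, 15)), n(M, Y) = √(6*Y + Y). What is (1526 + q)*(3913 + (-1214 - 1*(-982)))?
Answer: 2575521560979/929191 - 3681*√105/929191 ≈ 2.7718e+6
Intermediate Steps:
n(M, Y) = √7*√Y (n(M, Y) = √(7*Y) = √7*√Y)
D = 1/(-964 + √105) (D = 1/(-964 + √7*√15) = 1/(-964 + √105) ≈ -0.0010485)
q = -718265607/929191 - √105/929191 (q = (-964/929191 - √105/929191) - 1*773 = (-964/929191 - √105/929191) - 773 = -718265607/929191 - √105/929191 ≈ -773.00)
(1526 + q)*(3913 + (-1214 - 1*(-982))) = (1526 + (-718265607/929191 - √105/929191))*(3913 + (-1214 - 1*(-982))) = (699679859/929191 - √105/929191)*(3913 + (-1214 + 982)) = (699679859/929191 - √105/929191)*(3913 - 232) = (699679859/929191 - √105/929191)*3681 = 2575521560979/929191 - 3681*√105/929191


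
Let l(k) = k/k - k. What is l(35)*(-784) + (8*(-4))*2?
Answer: 26592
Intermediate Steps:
l(k) = 1 - k
l(35)*(-784) + (8*(-4))*2 = (1 - 1*35)*(-784) + (8*(-4))*2 = (1 - 35)*(-784) - 32*2 = -34*(-784) - 64 = 26656 - 64 = 26592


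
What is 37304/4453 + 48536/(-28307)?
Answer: 839833520/126051071 ≈ 6.6626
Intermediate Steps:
37304/4453 + 48536/(-28307) = 37304*(1/4453) + 48536*(-1/28307) = 37304/4453 - 48536/28307 = 839833520/126051071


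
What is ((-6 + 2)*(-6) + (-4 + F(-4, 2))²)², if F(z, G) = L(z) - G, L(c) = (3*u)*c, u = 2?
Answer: 853776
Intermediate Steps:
L(c) = 6*c (L(c) = (3*2)*c = 6*c)
F(z, G) = -G + 6*z (F(z, G) = 6*z - G = -G + 6*z)
((-6 + 2)*(-6) + (-4 + F(-4, 2))²)² = ((-6 + 2)*(-6) + (-4 + (-1*2 + 6*(-4)))²)² = (-4*(-6) + (-4 + (-2 - 24))²)² = (24 + (-4 - 26)²)² = (24 + (-30)²)² = (24 + 900)² = 924² = 853776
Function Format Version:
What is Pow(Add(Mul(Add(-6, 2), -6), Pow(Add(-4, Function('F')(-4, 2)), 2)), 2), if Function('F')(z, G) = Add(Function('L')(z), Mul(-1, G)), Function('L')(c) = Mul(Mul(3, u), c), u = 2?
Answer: 853776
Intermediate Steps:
Function('L')(c) = Mul(6, c) (Function('L')(c) = Mul(Mul(3, 2), c) = Mul(6, c))
Function('F')(z, G) = Add(Mul(-1, G), Mul(6, z)) (Function('F')(z, G) = Add(Mul(6, z), Mul(-1, G)) = Add(Mul(-1, G), Mul(6, z)))
Pow(Add(Mul(Add(-6, 2), -6), Pow(Add(-4, Function('F')(-4, 2)), 2)), 2) = Pow(Add(Mul(Add(-6, 2), -6), Pow(Add(-4, Add(Mul(-1, 2), Mul(6, -4))), 2)), 2) = Pow(Add(Mul(-4, -6), Pow(Add(-4, Add(-2, -24)), 2)), 2) = Pow(Add(24, Pow(Add(-4, -26), 2)), 2) = Pow(Add(24, Pow(-30, 2)), 2) = Pow(Add(24, 900), 2) = Pow(924, 2) = 853776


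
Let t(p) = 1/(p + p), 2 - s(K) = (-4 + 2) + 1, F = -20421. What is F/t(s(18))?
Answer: -122526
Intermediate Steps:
s(K) = 3 (s(K) = 2 - ((-4 + 2) + 1) = 2 - (-2 + 1) = 2 - 1*(-1) = 2 + 1 = 3)
t(p) = 1/(2*p)
F/t(s(18)) = -20421/((1/2)/3) = -20421/((1/2)*(1/3)) = -20421/1/6 = -20421*6 = -122526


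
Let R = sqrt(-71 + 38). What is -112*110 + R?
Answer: -12320 + I*sqrt(33) ≈ -12320.0 + 5.7446*I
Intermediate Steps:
R = I*sqrt(33) (R = sqrt(-33) = I*sqrt(33) ≈ 5.7446*I)
-112*110 + R = -112*110 + I*sqrt(33) = -12320 + I*sqrt(33)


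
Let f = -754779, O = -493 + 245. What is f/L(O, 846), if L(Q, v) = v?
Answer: -251593/282 ≈ -892.17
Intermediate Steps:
O = -248
f/L(O, 846) = -754779/846 = -754779*1/846 = -251593/282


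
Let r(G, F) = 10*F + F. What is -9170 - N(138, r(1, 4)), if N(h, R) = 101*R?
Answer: -13614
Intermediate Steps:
r(G, F) = 11*F
-9170 - N(138, r(1, 4)) = -9170 - 101*11*4 = -9170 - 101*44 = -9170 - 1*4444 = -9170 - 4444 = -13614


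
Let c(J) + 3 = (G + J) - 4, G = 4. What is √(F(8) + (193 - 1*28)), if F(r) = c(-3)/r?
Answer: 3*√73/2 ≈ 12.816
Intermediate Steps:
c(J) = -3 + J (c(J) = -3 + ((4 + J) - 4) = -3 + J)
F(r) = -6/r (F(r) = (-3 - 3)/r = -6/r)
√(F(8) + (193 - 1*28)) = √(-6/8 + (193 - 1*28)) = √(-6*⅛ + (193 - 28)) = √(-¾ + 165) = √(657/4) = 3*√73/2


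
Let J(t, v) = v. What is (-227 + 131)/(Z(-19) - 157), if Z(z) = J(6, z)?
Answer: 6/11 ≈ 0.54545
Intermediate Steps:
Z(z) = z
(-227 + 131)/(Z(-19) - 157) = (-227 + 131)/(-19 - 157) = -96/(-176) = -96*(-1/176) = 6/11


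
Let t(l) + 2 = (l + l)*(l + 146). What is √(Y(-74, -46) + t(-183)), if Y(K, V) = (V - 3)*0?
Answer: 2*√3385 ≈ 116.36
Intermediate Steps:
t(l) = -2 + 2*l*(146 + l) (t(l) = -2 + (l + l)*(l + 146) = -2 + (2*l)*(146 + l) = -2 + 2*l*(146 + l))
Y(K, V) = 0 (Y(K, V) = (-3 + V)*0 = 0)
√(Y(-74, -46) + t(-183)) = √(0 + (-2 + 2*(-183)² + 292*(-183))) = √(0 + (-2 + 2*33489 - 53436)) = √(0 + (-2 + 66978 - 53436)) = √(0 + 13540) = √13540 = 2*√3385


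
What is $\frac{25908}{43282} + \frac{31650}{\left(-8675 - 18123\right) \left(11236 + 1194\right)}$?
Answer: $\frac{25378125423}{42403520522} \approx 0.59849$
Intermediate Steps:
$\frac{25908}{43282} + \frac{31650}{\left(-8675 - 18123\right) \left(11236 + 1194\right)} = 25908 \cdot \frac{1}{43282} + \frac{31650}{\left(-26798\right) 12430} = \frac{762}{1273} + \frac{31650}{-333099140} = \frac{762}{1273} + 31650 \left(- \frac{1}{333099140}\right) = \frac{762}{1273} - \frac{3165}{33309914} = \frac{25378125423}{42403520522}$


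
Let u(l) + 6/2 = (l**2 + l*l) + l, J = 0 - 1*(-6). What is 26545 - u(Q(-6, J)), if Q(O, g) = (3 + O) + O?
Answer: 26395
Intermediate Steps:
J = 6 (J = 0 + 6 = 6)
Q(O, g) = 3 + 2*O
u(l) = -3 + l + 2*l**2 (u(l) = -3 + ((l**2 + l*l) + l) = -3 + ((l**2 + l**2) + l) = -3 + (2*l**2 + l) = -3 + (l + 2*l**2) = -3 + l + 2*l**2)
26545 - u(Q(-6, J)) = 26545 - (-3 + (3 + 2*(-6)) + 2*(3 + 2*(-6))**2) = 26545 - (-3 + (3 - 12) + 2*(3 - 12)**2) = 26545 - (-3 - 9 + 2*(-9)**2) = 26545 - (-3 - 9 + 2*81) = 26545 - (-3 - 9 + 162) = 26545 - 1*150 = 26545 - 150 = 26395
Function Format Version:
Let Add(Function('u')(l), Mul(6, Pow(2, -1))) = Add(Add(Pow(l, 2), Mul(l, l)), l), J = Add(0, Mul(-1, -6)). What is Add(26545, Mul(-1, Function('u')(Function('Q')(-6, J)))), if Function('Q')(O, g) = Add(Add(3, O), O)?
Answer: 26395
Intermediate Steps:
J = 6 (J = Add(0, 6) = 6)
Function('Q')(O, g) = Add(3, Mul(2, O))
Function('u')(l) = Add(-3, l, Mul(2, Pow(l, 2))) (Function('u')(l) = Add(-3, Add(Add(Pow(l, 2), Mul(l, l)), l)) = Add(-3, Add(Add(Pow(l, 2), Pow(l, 2)), l)) = Add(-3, Add(Mul(2, Pow(l, 2)), l)) = Add(-3, Add(l, Mul(2, Pow(l, 2)))) = Add(-3, l, Mul(2, Pow(l, 2))))
Add(26545, Mul(-1, Function('u')(Function('Q')(-6, J)))) = Add(26545, Mul(-1, Add(-3, Add(3, Mul(2, -6)), Mul(2, Pow(Add(3, Mul(2, -6)), 2))))) = Add(26545, Mul(-1, Add(-3, Add(3, -12), Mul(2, Pow(Add(3, -12), 2))))) = Add(26545, Mul(-1, Add(-3, -9, Mul(2, Pow(-9, 2))))) = Add(26545, Mul(-1, Add(-3, -9, Mul(2, 81)))) = Add(26545, Mul(-1, Add(-3, -9, 162))) = Add(26545, Mul(-1, 150)) = Add(26545, -150) = 26395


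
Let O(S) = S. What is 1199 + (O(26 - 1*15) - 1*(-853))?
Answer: 2063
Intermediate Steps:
1199 + (O(26 - 1*15) - 1*(-853)) = 1199 + ((26 - 1*15) - 1*(-853)) = 1199 + ((26 - 15) + 853) = 1199 + (11 + 853) = 1199 + 864 = 2063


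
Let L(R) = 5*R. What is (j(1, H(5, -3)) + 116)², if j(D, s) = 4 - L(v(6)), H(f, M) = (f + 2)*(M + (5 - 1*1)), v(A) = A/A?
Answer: 13225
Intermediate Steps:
v(A) = 1
H(f, M) = (2 + f)*(4 + M) (H(f, M) = (2 + f)*(M + (5 - 1)) = (2 + f)*(M + 4) = (2 + f)*(4 + M))
j(D, s) = -1 (j(D, s) = 4 - 5 = -1)
(j(1, H(5, -3)) + 116)² = (-1 + 116)² = 115² = 13225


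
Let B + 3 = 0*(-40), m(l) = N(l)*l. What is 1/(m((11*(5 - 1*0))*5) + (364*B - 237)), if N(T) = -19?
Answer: -1/6554 ≈ -0.00015258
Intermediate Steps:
m(l) = -19*l
B = -3 (B = -3 + 0*(-40) = -3 + 0 = -3)
1/(m((11*(5 - 1*0))*5) + (364*B - 237)) = 1/(-19*11*(5 - 1*0)*5 + (364*(-3) - 237)) = 1/(-19*11*(5 + 0)*5 + (-1092 - 237)) = 1/(-19*11*5*5 - 1329) = 1/(-1045*5 - 1329) = 1/(-19*275 - 1329) = 1/(-5225 - 1329) = 1/(-6554) = -1/6554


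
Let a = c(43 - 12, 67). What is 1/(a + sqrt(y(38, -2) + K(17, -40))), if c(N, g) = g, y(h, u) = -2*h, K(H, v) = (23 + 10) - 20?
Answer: 67/4552 - 3*I*sqrt(7)/4552 ≈ 0.014719 - 0.0017437*I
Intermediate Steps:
K(H, v) = 13 (K(H, v) = 33 - 20 = 13)
a = 67
1/(a + sqrt(y(38, -2) + K(17, -40))) = 1/(67 + sqrt(-2*38 + 13)) = 1/(67 + sqrt(-76 + 13)) = 1/(67 + sqrt(-63)) = 1/(67 + 3*I*sqrt(7))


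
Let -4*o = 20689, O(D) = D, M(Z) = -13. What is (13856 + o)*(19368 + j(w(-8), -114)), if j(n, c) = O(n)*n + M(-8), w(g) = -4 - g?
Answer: 672851685/4 ≈ 1.6821e+8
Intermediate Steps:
o = -20689/4 (o = -¼*20689 = -20689/4 ≈ -5172.3)
j(n, c) = -13 + n² (j(n, c) = n*n - 13 = n² - 13 = -13 + n²)
(13856 + o)*(19368 + j(w(-8), -114)) = (13856 - 20689/4)*(19368 + (-13 + (-4 - 1*(-8))²)) = 34735*(19368 + (-13 + (-4 + 8)²))/4 = 34735*(19368 + (-13 + 4²))/4 = 34735*(19368 + (-13 + 16))/4 = 34735*(19368 + 3)/4 = (34735/4)*19371 = 672851685/4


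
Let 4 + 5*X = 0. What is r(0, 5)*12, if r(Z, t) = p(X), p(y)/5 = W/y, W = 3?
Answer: -225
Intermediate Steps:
X = -⅘ (X = -⅘ + (⅕)*0 = -⅘ + 0 = -⅘ ≈ -0.80000)
p(y) = 15/y (p(y) = 5*(3/y) = 15/y)
r(Z, t) = -75/4 (r(Z, t) = 15/(-⅘) = 15*(-5/4) = -75/4)
r(0, 5)*12 = -75/4*12 = -225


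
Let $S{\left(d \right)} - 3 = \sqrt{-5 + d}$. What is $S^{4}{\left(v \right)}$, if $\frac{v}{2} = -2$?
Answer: $-324$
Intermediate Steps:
$v = -4$ ($v = 2 \left(-2\right) = -4$)
$S{\left(d \right)} = 3 + \sqrt{-5 + d}$
$S^{4}{\left(v \right)} = \left(3 + \sqrt{-5 - 4}\right)^{4} = \left(3 + \sqrt{-9}\right)^{4} = \left(3 + 3 i\right)^{4}$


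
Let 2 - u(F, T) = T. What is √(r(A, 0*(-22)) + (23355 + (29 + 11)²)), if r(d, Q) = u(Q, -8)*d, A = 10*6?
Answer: √25555 ≈ 159.86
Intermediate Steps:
u(F, T) = 2 - T
A = 60
r(d, Q) = 10*d (r(d, Q) = (2 - 1*(-8))*d = (2 + 8)*d = 10*d)
√(r(A, 0*(-22)) + (23355 + (29 + 11)²)) = √(10*60 + (23355 + (29 + 11)²)) = √(600 + (23355 + 40²)) = √(600 + (23355 + 1600)) = √(600 + 24955) = √25555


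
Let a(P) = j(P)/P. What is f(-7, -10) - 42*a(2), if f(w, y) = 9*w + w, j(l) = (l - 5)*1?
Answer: -7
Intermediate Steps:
j(l) = -5 + l (j(l) = (-5 + l)*1 = -5 + l)
a(P) = (-5 + P)/P
f(w, y) = 10*w
f(-7, -10) - 42*a(2) = 10*(-7) - 42*(-5 + 2)/2 = -70 - 21*(-3) = -70 - 42*(-3/2) = -70 + 63 = -7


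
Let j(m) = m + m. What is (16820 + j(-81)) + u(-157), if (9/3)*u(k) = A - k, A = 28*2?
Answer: 16729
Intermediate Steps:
A = 56
j(m) = 2*m
u(k) = 56/3 - k/3 (u(k) = (56 - k)/3 = 56/3 - k/3)
(16820 + j(-81)) + u(-157) = (16820 + 2*(-81)) + (56/3 - ⅓*(-157)) = (16820 - 162) + (56/3 + 157/3) = 16658 + 71 = 16729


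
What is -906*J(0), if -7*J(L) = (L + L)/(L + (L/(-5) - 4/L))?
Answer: 0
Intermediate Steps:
J(L) = -2*L/(7*(-4/L + 4*L/5)) (J(L) = -(L + L)/(7*(L + (L/(-5) - 4/L))) = -2*L/(7*(L + (L*(-⅕) - 4/L))) = -2*L/(7*(L + (-L/5 - 4/L))) = -2*L/(7*(L + (-4/L - L/5))) = -2*L/(7*(-4/L + 4*L/5)))
-906*J(0) = -(-4530)*0²/(-70 + 14*0²) = -(-4530)*0/(-70 + 14*0) = -(-4530)*0/(-70 + 0) = -(-4530)*0/(-70) = -(-4530)*0*(-1)/70 = -906*0 = 0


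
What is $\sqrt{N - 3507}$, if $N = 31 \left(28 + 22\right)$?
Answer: $i \sqrt{1957} \approx 44.238 i$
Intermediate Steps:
$N = 1550$ ($N = 31 \cdot 50 = 1550$)
$\sqrt{N - 3507} = \sqrt{1550 - 3507} = \sqrt{-1957} = i \sqrt{1957}$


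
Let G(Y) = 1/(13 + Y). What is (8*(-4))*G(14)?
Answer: -32/27 ≈ -1.1852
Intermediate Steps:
(8*(-4))*G(14) = (8*(-4))/(13 + 14) = -32/27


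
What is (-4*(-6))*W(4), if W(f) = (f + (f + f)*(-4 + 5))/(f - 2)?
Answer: 144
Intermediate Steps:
W(f) = 3*f/(-2 + f) (W(f) = (f + (2*f)*1)/(-2 + f) = (f + 2*f)/(-2 + f) = (3*f)/(-2 + f) = 3*f/(-2 + f))
(-4*(-6))*W(4) = (-4*(-6))*(3*4/(-2 + 4)) = 24*(3*4/2) = 24*(3*4*(½)) = 24*6 = 144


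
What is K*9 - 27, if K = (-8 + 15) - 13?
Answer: -81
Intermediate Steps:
K = -6 (K = 7 - 13 = -6)
K*9 - 27 = -6*9 - 27 = -54 - 27 = -81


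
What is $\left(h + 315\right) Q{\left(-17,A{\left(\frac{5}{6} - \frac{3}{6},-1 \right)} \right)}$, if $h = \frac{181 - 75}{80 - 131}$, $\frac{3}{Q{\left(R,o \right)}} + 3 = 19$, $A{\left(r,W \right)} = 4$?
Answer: $\frac{15959}{272} \approx 58.673$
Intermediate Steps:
$Q{\left(R,o \right)} = \frac{3}{16}$ ($Q{\left(R,o \right)} = \frac{3}{-3 + 19} = \frac{3}{16}$)
$h = - \frac{106}{51}$ ($h = \frac{106}{-51} = 106 \left(- \frac{1}{51}\right) = - \frac{106}{51} \approx -2.0784$)
$\left(h + 315\right) Q{\left(-17,A{\left(\frac{5}{6} - \frac{3}{6},-1 \right)} \right)} = \left(- \frac{106}{51} + 315\right) \frac{3}{16} = \frac{15959}{51} \cdot \frac{3}{16} = \frac{15959}{272}$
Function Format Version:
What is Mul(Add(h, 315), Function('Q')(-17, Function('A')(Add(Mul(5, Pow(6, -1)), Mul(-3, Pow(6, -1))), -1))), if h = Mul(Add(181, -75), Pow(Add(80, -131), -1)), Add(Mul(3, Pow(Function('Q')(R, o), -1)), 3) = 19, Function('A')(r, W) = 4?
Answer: Rational(15959, 272) ≈ 58.673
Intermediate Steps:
Function('Q')(R, o) = Rational(3, 16) (Function('Q')(R, o) = Mul(3, Pow(Add(-3, 19), -1)) = Mul(3, Pow(16, -1)) = Mul(3, Rational(1, 16)) = Rational(3, 16))
h = Rational(-106, 51) (h = Mul(106, Pow(-51, -1)) = Mul(106, Rational(-1, 51)) = Rational(-106, 51) ≈ -2.0784)
Mul(Add(h, 315), Function('Q')(-17, Function('A')(Add(Mul(5, Pow(6, -1)), Mul(-3, Pow(6, -1))), -1))) = Mul(Add(Rational(-106, 51), 315), Rational(3, 16)) = Mul(Rational(15959, 51), Rational(3, 16)) = Rational(15959, 272)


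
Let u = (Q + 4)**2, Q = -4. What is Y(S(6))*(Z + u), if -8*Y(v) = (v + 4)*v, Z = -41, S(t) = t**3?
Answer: 243540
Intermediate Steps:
u = 0 (u = (-4 + 4)**2 = 0**2 = 0)
Y(v) = -v*(4 + v)/8 (Y(v) = -(v + 4)*v/8 = -(4 + v)*v/8 = -v*(4 + v)/8)
Y(S(6))*(Z + u) = (-1/8*6**3*(4 + 6**3))*(-41 + 0) = -1/8*216*(4 + 216)*(-41) = -1/8*216*220*(-41) = -5940*(-41) = 243540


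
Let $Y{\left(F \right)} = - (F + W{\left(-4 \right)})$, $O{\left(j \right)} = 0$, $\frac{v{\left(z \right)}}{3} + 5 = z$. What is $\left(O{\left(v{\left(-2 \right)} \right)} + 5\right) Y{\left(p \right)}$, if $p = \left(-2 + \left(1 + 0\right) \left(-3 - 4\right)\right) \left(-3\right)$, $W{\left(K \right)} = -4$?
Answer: $-115$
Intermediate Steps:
$v{\left(z \right)} = -15 + 3 z$
$p = 27$ ($p = \left(-2 + 1 \left(-7\right)\right) \left(-3\right) = \left(-2 - 7\right) \left(-3\right) = \left(-9\right) \left(-3\right) = 27$)
$Y{\left(F \right)} = 4 - F$ ($Y{\left(F \right)} = - (F - 4) = - (-4 + F) = 4 - F$)
$\left(O{\left(v{\left(-2 \right)} \right)} + 5\right) Y{\left(p \right)} = \left(0 + 5\right) \left(4 - 27\right) = 5 \left(4 - 27\right) = 5 \left(-23\right) = -115$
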